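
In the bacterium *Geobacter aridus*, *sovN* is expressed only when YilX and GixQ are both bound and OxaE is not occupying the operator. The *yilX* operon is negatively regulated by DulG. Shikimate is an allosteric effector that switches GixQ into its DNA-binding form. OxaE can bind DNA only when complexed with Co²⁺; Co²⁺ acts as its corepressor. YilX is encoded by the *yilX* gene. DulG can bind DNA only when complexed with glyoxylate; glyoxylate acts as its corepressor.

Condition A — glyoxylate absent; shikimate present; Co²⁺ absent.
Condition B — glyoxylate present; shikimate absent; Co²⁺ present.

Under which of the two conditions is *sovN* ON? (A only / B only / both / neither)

A only

Condition A:
Glyoxylate is absent, so DulG is inactive.
With no repressor bound, *yilX* is transcribed.
So YilX is produced and active.
Shikimate is present, so GixQ is active.
Co²⁺ is absent, so OxaE is inactive.
No repressor is bound and YilX and GixQ are active, so *sovN* is transcribed.
→ *sovN* is ON in A.
Condition B:
Glyoxylate is present, so DulG is active.
With repressor DulG bound, *yilX* is not transcribed.
So YilX is not produced.
Shikimate is absent, so GixQ is inactive.
Co²⁺ is present, so OxaE is active.
With repressor OxaE bound, *sovN* is not transcribed.
→ *sovN* is OFF in B.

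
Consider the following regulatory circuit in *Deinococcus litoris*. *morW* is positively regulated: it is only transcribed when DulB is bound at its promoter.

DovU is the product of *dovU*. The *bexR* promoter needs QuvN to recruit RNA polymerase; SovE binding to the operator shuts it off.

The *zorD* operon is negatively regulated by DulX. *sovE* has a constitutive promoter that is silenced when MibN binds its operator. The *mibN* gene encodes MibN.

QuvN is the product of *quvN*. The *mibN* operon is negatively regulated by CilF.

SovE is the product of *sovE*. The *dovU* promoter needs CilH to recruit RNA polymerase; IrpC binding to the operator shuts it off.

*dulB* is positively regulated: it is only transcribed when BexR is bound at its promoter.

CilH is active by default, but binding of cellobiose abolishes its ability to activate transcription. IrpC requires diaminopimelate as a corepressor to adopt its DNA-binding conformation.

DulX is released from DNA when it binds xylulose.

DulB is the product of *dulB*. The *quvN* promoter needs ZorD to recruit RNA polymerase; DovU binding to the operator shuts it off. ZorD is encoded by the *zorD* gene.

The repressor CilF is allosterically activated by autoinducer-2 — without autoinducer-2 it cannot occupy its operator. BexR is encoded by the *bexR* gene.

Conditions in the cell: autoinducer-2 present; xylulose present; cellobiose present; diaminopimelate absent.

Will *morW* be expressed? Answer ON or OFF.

Autoinducer-2 is present, so CilF is active.
With repressor CilF bound, *mibN* is not transcribed.
So MibN is not produced.
With no repressor bound, *sovE* is transcribed.
So SovE is produced and active.
Xylulose is present, so DulX is inactive.
With no repressor bound, *zorD* is transcribed.
So ZorD is produced and active.
Cellobiose is present, so CilH is inactive.
Diaminopimelate is absent, so IrpC is inactive.
Required activator CilH is absent, so *dovU* is not transcribed.
So DovU is not produced.
No repressor is bound and ZorD is active, so *quvN* is transcribed.
So QuvN is produced and active.
With repressor SovE bound, *bexR* is not transcribed.
So BexR is not produced.
Required activator BexR is absent, so *dulB* is not transcribed.
So DulB is not produced.
Required activator DulB is absent, so *morW* is not transcribed.

OFF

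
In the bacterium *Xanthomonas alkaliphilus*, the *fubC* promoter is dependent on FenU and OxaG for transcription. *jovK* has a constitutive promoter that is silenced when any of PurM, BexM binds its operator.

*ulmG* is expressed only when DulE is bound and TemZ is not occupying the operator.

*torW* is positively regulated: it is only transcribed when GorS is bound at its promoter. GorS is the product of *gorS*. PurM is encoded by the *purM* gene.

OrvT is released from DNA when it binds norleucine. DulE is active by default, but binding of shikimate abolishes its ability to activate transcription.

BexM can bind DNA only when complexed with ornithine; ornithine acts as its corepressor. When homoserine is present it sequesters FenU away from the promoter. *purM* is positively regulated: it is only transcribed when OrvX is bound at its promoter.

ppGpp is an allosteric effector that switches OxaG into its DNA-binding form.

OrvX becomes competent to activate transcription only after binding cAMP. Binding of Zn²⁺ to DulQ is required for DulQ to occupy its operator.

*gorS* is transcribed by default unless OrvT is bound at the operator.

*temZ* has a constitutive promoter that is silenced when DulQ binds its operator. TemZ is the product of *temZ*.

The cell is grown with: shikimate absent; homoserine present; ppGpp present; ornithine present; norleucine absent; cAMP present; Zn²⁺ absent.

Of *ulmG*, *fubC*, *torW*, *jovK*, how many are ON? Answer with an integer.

Shikimate is absent, so DulE is active.
Zn²⁺ is absent, so DulQ is inactive.
With no repressor bound, *temZ* is transcribed.
So TemZ is produced and active.
With repressor TemZ bound, *ulmG* is not transcribed.
→ *ulmG* is OFF.
Homoserine is present, so FenU is inactive.
ppGpp is present, so OxaG is active.
Required activator FenU is absent, so *fubC* is not transcribed.
→ *fubC* is OFF.
Norleucine is absent, so OrvT is active.
With repressor OrvT bound, *gorS* is not transcribed.
So GorS is not produced.
Required activator GorS is absent, so *torW* is not transcribed.
→ *torW* is OFF.
cAMP is present, so OrvX is active.
No repressor is bound and OrvX is active, so *purM* is transcribed.
So PurM is produced and active.
Ornithine is present, so BexM is active.
With repressor PurM bound, *jovK* is not transcribed.
→ *jovK* is OFF.
0 of the 4 genes are transcribed.

0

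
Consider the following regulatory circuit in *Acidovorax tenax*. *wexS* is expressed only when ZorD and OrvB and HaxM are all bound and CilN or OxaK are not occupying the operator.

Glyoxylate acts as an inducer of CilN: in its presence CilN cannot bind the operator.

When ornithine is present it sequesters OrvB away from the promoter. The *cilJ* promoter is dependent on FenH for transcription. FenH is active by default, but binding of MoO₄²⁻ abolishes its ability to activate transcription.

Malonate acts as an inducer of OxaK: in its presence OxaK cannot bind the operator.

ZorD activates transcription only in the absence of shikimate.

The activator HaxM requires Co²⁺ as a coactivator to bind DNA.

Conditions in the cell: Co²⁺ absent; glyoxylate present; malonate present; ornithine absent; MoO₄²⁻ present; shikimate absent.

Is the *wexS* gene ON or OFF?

Shikimate is absent, so ZorD is active.
Glyoxylate is present, so CilN is inactive.
Ornithine is absent, so OrvB is active.
Co²⁺ is absent, so HaxM is inactive.
Malonate is present, so OxaK is inactive.
Required activator HaxM is absent, so *wexS* is not transcribed.

OFF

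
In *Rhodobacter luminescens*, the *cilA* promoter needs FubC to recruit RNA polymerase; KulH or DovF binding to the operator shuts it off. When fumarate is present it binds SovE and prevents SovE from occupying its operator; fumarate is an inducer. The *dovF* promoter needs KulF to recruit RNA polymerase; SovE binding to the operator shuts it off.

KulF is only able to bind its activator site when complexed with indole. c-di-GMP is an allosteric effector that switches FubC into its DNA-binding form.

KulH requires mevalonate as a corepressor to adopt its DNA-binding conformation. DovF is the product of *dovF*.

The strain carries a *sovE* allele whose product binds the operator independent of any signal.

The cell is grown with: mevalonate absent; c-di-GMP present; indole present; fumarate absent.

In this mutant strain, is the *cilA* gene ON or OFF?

ON

c-di-GMP is present, so FubC is active.
Mevalonate is absent, so KulH is inactive.
SovE is constitutively active in this strain.
Indole is present, so KulF is active.
With repressor SovE bound, *dovF* is not transcribed.
So DovF is not produced.
No repressor is bound and FubC is active, so *cilA* is transcribed.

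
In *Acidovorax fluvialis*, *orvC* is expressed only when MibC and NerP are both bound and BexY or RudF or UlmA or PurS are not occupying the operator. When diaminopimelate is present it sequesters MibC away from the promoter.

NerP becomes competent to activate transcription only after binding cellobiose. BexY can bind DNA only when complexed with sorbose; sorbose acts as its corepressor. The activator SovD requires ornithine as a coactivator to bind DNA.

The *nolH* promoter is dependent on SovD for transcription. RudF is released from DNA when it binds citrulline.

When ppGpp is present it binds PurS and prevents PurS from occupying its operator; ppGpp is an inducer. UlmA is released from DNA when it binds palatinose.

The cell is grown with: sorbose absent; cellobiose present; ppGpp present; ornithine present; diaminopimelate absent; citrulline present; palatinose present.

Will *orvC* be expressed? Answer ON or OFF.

ON

Diaminopimelate is absent, so MibC is active.
Sorbose is absent, so BexY is inactive.
Cellobiose is present, so NerP is active.
Citrulline is present, so RudF is inactive.
Palatinose is present, so UlmA is inactive.
ppGpp is present, so PurS is inactive.
No repressor is bound and MibC and NerP are active, so *orvC* is transcribed.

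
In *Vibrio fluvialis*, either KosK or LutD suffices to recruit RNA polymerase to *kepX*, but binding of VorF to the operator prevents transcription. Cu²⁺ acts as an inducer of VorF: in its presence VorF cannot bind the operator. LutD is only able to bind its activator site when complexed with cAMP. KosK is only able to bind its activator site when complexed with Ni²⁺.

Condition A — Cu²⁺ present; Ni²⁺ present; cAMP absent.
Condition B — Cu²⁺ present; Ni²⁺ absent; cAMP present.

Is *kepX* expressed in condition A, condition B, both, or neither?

both

Condition A:
Cu²⁺ is present, so VorF is inactive.
Ni²⁺ is present, so KosK is active.
cAMP is absent, so LutD is inactive.
Activator KosK is present, so *kepX* is transcribed.
→ *kepX* is ON in A.
Condition B:
Cu²⁺ is present, so VorF is inactive.
Ni²⁺ is absent, so KosK is inactive.
cAMP is present, so LutD is active.
Activator LutD is present, so *kepX* is transcribed.
→ *kepX* is ON in B.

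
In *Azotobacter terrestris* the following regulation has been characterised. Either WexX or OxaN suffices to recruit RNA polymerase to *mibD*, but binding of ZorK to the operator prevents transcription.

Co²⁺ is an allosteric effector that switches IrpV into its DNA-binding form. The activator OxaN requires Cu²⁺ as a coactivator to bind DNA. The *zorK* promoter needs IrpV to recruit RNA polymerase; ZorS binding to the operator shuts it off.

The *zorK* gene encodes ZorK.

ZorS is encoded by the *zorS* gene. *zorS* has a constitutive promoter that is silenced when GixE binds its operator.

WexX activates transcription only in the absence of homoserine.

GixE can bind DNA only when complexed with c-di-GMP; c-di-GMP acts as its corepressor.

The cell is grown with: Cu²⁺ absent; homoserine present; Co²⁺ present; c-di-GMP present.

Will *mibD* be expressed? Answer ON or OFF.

OFF

Homoserine is present, so WexX is inactive.
Co²⁺ is present, so IrpV is active.
c-di-GMP is present, so GixE is active.
With repressor GixE bound, *zorS* is not transcribed.
So ZorS is not produced.
No repressor is bound and IrpV is active, so *zorK* is transcribed.
So ZorK is produced and active.
Cu²⁺ is absent, so OxaN is inactive.
With repressor ZorK bound, *mibD* is not transcribed.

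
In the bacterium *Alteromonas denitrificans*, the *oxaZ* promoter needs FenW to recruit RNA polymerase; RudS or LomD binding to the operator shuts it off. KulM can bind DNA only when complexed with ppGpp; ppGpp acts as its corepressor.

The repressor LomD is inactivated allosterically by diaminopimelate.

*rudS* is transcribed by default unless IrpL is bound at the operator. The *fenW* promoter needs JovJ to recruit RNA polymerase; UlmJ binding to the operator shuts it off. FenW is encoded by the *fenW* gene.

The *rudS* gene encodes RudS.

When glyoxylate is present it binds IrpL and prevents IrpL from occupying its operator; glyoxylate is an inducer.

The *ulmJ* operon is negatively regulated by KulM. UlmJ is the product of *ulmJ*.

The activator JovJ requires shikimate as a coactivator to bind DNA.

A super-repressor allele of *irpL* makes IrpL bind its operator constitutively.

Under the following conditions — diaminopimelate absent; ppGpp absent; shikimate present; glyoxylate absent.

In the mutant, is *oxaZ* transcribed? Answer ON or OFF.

IrpL is constitutively active in this strain.
With repressor IrpL bound, *rudS* is not transcribed.
So RudS is not produced.
Shikimate is present, so JovJ is active.
ppGpp is absent, so KulM is inactive.
With no repressor bound, *ulmJ* is transcribed.
So UlmJ is produced and active.
With repressor UlmJ bound, *fenW* is not transcribed.
So FenW is not produced.
Diaminopimelate is absent, so LomD is active.
With repressor LomD bound, *oxaZ* is not transcribed.

OFF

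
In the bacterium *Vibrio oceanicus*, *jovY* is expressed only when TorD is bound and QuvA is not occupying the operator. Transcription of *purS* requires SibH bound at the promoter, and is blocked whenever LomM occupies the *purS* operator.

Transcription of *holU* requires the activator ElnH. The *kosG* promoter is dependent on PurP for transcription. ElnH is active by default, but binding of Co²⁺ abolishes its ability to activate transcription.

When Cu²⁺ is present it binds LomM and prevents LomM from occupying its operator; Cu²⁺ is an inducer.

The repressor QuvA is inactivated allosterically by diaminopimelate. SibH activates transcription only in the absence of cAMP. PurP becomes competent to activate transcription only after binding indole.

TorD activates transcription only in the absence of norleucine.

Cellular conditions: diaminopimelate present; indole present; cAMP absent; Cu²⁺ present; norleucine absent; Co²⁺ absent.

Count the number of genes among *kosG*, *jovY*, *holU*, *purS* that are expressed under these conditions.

Indole is present, so PurP is active.
No repressor is bound and PurP is active, so *kosG* is transcribed.
→ *kosG* is ON.
Diaminopimelate is present, so QuvA is inactive.
Norleucine is absent, so TorD is active.
No repressor is bound and TorD is active, so *jovY* is transcribed.
→ *jovY* is ON.
Co²⁺ is absent, so ElnH is active.
No repressor is bound and ElnH is active, so *holU* is transcribed.
→ *holU* is ON.
cAMP is absent, so SibH is active.
Cu²⁺ is present, so LomM is inactive.
No repressor is bound and SibH is active, so *purS* is transcribed.
→ *purS* is ON.
4 of the 4 genes are transcribed.

4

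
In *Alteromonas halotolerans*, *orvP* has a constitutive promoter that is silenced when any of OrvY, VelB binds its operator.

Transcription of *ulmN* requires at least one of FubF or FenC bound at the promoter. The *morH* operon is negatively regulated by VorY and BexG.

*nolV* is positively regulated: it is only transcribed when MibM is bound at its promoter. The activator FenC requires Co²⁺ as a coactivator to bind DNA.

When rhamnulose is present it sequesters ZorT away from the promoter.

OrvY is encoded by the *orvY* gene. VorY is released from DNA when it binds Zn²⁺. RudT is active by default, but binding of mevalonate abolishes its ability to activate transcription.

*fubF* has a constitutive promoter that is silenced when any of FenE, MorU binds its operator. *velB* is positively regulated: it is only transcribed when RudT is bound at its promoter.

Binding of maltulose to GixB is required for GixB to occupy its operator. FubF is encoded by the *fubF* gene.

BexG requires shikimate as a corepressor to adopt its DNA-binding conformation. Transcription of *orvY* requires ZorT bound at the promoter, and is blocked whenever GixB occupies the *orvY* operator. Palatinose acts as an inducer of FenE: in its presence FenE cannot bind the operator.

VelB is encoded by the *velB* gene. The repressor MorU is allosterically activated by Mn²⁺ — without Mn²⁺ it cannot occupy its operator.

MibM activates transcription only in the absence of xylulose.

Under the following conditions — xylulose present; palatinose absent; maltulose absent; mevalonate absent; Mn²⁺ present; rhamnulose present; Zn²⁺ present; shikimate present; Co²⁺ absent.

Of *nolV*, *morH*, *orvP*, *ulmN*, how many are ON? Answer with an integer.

0

Xylulose is present, so MibM is inactive.
Required activator MibM is absent, so *nolV* is not transcribed.
→ *nolV* is OFF.
Zn²⁺ is present, so VorY is inactive.
Shikimate is present, so BexG is active.
With repressor BexG bound, *morH* is not transcribed.
→ *morH* is OFF.
Rhamnulose is present, so ZorT is inactive.
Maltulose is absent, so GixB is inactive.
Required activator ZorT is absent, so *orvY* is not transcribed.
So OrvY is not produced.
Mevalonate is absent, so RudT is active.
No repressor is bound and RudT is active, so *velB* is transcribed.
So VelB is produced and active.
With repressor VelB bound, *orvP* is not transcribed.
→ *orvP* is OFF.
Palatinose is absent, so FenE is active.
Mn²⁺ is present, so MorU is active.
With repressor FenE bound, *fubF* is not transcribed.
So FubF is not produced.
Co²⁺ is absent, so FenC is inactive.
No activator is available at the *ulmN* promoter, so *ulmN* is not transcribed.
→ *ulmN* is OFF.
0 of the 4 genes are transcribed.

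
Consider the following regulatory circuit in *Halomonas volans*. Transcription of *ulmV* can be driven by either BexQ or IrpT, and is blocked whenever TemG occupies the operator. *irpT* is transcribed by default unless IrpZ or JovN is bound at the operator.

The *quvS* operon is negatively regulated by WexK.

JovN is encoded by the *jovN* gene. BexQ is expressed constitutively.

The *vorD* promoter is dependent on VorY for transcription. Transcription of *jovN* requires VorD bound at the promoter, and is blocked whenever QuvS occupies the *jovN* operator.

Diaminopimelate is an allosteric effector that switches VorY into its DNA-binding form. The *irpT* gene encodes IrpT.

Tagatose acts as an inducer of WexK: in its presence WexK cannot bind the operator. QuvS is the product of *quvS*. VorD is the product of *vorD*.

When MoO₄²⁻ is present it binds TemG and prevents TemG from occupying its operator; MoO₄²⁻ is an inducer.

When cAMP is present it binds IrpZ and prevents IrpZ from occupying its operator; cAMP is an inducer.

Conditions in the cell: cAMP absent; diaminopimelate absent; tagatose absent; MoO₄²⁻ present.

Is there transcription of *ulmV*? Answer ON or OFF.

ON

BexQ is produced constitutively and is active.
MoO₄²⁻ is present, so TemG is inactive.
cAMP is absent, so IrpZ is active.
Tagatose is absent, so WexK is active.
With repressor WexK bound, *quvS* is not transcribed.
So QuvS is not produced.
Diaminopimelate is absent, so VorY is inactive.
Required activator VorY is absent, so *vorD* is not transcribed.
So VorD is not produced.
Required activator VorD is absent, so *jovN* is not transcribed.
So JovN is not produced.
With repressor IrpZ bound, *irpT* is not transcribed.
So IrpT is not produced.
Activator BexQ is present, so *ulmV* is transcribed.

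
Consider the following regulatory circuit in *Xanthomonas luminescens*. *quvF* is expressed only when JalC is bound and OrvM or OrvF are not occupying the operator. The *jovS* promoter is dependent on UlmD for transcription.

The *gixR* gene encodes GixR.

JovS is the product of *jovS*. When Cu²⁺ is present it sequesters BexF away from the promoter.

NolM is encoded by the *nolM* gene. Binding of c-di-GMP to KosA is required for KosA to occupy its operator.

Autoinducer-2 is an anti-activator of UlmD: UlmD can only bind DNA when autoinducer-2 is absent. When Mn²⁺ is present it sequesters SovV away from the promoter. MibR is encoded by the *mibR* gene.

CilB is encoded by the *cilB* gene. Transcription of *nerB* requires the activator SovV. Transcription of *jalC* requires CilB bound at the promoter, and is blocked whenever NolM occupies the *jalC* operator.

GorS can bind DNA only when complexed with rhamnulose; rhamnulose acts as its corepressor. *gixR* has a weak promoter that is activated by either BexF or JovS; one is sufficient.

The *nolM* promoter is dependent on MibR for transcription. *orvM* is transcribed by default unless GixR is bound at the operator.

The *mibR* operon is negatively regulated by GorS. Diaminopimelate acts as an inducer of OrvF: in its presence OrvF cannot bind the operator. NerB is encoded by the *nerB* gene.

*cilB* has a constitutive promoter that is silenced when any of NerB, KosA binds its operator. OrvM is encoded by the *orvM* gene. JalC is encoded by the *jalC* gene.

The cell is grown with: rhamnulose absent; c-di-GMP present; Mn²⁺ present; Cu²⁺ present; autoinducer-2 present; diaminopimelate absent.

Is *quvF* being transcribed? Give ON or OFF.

OFF

Rhamnulose is absent, so GorS is inactive.
With no repressor bound, *mibR* is transcribed.
So MibR is produced and active.
No repressor is bound and MibR is active, so *nolM* is transcribed.
So NolM is produced and active.
Mn²⁺ is present, so SovV is inactive.
Required activator SovV is absent, so *nerB* is not transcribed.
So NerB is not produced.
c-di-GMP is present, so KosA is active.
With repressor KosA bound, *cilB* is not transcribed.
So CilB is not produced.
With repressor NolM bound, *jalC* is not transcribed.
So JalC is not produced.
Cu²⁺ is present, so BexF is inactive.
Autoinducer-2 is present, so UlmD is inactive.
Required activator UlmD is absent, so *jovS* is not transcribed.
So JovS is not produced.
No activator is available at the *gixR* promoter, so *gixR* is not transcribed.
So GixR is not produced.
With no repressor bound, *orvM* is transcribed.
So OrvM is produced and active.
Diaminopimelate is absent, so OrvF is active.
With repressor OrvM bound, *quvF* is not transcribed.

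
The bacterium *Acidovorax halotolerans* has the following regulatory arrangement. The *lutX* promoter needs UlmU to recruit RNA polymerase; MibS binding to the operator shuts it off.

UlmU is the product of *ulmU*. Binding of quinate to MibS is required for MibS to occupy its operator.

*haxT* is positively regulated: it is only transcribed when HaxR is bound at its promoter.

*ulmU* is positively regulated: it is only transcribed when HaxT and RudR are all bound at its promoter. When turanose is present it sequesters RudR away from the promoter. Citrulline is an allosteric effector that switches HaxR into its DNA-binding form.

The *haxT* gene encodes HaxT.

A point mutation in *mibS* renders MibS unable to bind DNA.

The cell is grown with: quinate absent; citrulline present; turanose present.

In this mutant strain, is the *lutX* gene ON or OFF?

OFF

MibS is non-functional in this strain, so it has no effect.
Citrulline is present, so HaxR is active.
No repressor is bound and HaxR is active, so *haxT* is transcribed.
So HaxT is produced and active.
Turanose is present, so RudR is inactive.
Required activator RudR is absent, so *ulmU* is not transcribed.
So UlmU is not produced.
Required activator UlmU is absent, so *lutX* is not transcribed.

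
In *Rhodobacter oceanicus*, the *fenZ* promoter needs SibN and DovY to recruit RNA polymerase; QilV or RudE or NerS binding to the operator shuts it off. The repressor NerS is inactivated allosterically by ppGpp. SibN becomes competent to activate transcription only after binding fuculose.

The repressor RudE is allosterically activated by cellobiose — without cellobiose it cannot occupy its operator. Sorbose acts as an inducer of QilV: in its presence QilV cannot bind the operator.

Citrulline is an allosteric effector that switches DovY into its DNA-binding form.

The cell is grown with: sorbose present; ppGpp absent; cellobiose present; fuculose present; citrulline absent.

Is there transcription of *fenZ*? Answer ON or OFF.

Sorbose is present, so QilV is inactive.
Cellobiose is present, so RudE is active.
ppGpp is absent, so NerS is active.
Fuculose is present, so SibN is active.
Citrulline is absent, so DovY is inactive.
With repressor RudE bound, *fenZ* is not transcribed.

OFF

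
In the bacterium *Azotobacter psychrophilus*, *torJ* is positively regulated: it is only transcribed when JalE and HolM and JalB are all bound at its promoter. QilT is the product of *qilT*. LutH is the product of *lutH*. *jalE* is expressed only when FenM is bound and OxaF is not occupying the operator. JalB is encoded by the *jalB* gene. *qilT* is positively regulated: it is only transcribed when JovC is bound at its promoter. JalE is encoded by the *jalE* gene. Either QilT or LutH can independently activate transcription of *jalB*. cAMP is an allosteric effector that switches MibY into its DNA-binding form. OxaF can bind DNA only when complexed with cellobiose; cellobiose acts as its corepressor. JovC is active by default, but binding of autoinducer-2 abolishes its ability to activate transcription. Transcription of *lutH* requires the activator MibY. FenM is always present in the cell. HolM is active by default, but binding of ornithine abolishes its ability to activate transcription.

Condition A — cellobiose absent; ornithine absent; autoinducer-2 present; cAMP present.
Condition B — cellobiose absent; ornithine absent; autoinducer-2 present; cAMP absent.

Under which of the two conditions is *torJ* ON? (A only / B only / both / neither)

Condition A:
FenM is produced constitutively and is active.
Cellobiose is absent, so OxaF is inactive.
No repressor is bound and FenM is active, so *jalE* is transcribed.
So JalE is produced and active.
Ornithine is absent, so HolM is active.
Autoinducer-2 is present, so JovC is inactive.
Required activator JovC is absent, so *qilT* is not transcribed.
So QilT is not produced.
cAMP is present, so MibY is active.
No repressor is bound and MibY is active, so *lutH* is transcribed.
So LutH is produced and active.
Activator LutH is present, so *jalB* is transcribed.
So JalB is produced and active.
No repressor is bound and JalE and HolM and JalB are active, so *torJ* is transcribed.
→ *torJ* is ON in A.
Condition B:
FenM is produced constitutively and is active.
Cellobiose is absent, so OxaF is inactive.
No repressor is bound and FenM is active, so *jalE* is transcribed.
So JalE is produced and active.
Ornithine is absent, so HolM is active.
Autoinducer-2 is present, so JovC is inactive.
Required activator JovC is absent, so *qilT* is not transcribed.
So QilT is not produced.
cAMP is absent, so MibY is inactive.
Required activator MibY is absent, so *lutH* is not transcribed.
So LutH is not produced.
No activator is available at the *jalB* promoter, so *jalB* is not transcribed.
So JalB is not produced.
Required activator JalB is absent, so *torJ* is not transcribed.
→ *torJ* is OFF in B.

A only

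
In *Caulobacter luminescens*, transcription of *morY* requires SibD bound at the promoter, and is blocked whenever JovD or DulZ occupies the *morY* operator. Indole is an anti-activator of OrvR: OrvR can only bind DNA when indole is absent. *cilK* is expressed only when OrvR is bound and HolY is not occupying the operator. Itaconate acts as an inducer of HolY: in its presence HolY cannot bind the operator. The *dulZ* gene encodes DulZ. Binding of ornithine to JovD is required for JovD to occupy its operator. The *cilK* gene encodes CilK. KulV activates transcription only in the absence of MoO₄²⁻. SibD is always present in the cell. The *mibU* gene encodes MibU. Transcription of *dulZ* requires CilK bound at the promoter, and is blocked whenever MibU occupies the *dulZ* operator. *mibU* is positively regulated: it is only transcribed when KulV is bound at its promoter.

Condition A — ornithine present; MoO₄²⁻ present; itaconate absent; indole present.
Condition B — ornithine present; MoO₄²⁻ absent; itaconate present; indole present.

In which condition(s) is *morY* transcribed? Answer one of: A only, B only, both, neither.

neither

Condition A:
Ornithine is present, so JovD is active.
MoO₄²⁻ is present, so KulV is inactive.
Required activator KulV is absent, so *mibU* is not transcribed.
So MibU is not produced.
Itaconate is absent, so HolY is active.
Indole is present, so OrvR is inactive.
With repressor HolY bound, *cilK* is not transcribed.
So CilK is not produced.
Required activator CilK is absent, so *dulZ* is not transcribed.
So DulZ is not produced.
SibD is produced constitutively and is active.
With repressor JovD bound, *morY* is not transcribed.
→ *morY* is OFF in A.
Condition B:
Ornithine is present, so JovD is active.
MoO₄²⁻ is absent, so KulV is active.
No repressor is bound and KulV is active, so *mibU* is transcribed.
So MibU is produced and active.
Itaconate is present, so HolY is inactive.
Indole is present, so OrvR is inactive.
Required activator OrvR is absent, so *cilK* is not transcribed.
So CilK is not produced.
With repressor MibU bound, *dulZ* is not transcribed.
So DulZ is not produced.
SibD is produced constitutively and is active.
With repressor JovD bound, *morY* is not transcribed.
→ *morY* is OFF in B.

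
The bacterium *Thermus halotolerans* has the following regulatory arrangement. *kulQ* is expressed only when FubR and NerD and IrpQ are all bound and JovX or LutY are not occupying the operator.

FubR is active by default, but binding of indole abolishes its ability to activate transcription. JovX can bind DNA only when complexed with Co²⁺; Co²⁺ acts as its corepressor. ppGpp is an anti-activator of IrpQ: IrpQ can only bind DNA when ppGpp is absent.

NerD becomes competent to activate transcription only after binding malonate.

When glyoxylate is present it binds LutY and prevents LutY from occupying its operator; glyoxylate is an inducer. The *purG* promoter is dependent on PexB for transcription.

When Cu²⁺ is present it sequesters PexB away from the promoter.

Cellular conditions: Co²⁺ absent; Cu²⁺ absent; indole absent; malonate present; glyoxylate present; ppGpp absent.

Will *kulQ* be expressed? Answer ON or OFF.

Indole is absent, so FubR is active.
Co²⁺ is absent, so JovX is inactive.
Glyoxylate is present, so LutY is inactive.
Malonate is present, so NerD is active.
ppGpp is absent, so IrpQ is active.
No repressor is bound and FubR and NerD and IrpQ are active, so *kulQ* is transcribed.

ON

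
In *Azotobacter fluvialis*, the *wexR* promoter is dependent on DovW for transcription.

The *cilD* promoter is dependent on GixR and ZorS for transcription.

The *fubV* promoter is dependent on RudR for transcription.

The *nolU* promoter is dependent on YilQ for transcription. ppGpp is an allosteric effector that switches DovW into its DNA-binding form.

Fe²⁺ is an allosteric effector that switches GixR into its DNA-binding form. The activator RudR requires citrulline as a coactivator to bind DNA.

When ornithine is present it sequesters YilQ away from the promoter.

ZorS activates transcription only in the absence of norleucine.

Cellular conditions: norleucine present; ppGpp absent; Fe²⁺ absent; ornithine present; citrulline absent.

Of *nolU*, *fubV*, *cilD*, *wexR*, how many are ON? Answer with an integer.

Ornithine is present, so YilQ is inactive.
Required activator YilQ is absent, so *nolU* is not transcribed.
→ *nolU* is OFF.
Citrulline is absent, so RudR is inactive.
Required activator RudR is absent, so *fubV* is not transcribed.
→ *fubV* is OFF.
Fe²⁺ is absent, so GixR is inactive.
Norleucine is present, so ZorS is inactive.
Required activator GixR is absent, so *cilD* is not transcribed.
→ *cilD* is OFF.
ppGpp is absent, so DovW is inactive.
Required activator DovW is absent, so *wexR* is not transcribed.
→ *wexR* is OFF.
0 of the 4 genes are transcribed.

0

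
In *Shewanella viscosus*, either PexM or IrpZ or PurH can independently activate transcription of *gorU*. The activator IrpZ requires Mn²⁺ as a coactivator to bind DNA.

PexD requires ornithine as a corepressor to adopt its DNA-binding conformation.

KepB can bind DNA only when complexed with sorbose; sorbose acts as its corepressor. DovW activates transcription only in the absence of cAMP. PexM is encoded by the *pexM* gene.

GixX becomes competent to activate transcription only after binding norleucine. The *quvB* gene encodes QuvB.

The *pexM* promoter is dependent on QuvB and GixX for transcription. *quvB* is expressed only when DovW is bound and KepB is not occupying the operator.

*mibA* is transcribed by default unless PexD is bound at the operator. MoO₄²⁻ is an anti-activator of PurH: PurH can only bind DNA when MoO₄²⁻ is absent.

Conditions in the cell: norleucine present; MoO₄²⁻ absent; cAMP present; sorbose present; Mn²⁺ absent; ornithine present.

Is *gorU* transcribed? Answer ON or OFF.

ON

cAMP is present, so DovW is inactive.
Sorbose is present, so KepB is active.
With repressor KepB bound, *quvB* is not transcribed.
So QuvB is not produced.
Norleucine is present, so GixX is active.
Required activator QuvB is absent, so *pexM* is not transcribed.
So PexM is not produced.
Mn²⁺ is absent, so IrpZ is inactive.
MoO₄²⁻ is absent, so PurH is active.
Activator PurH is present, so *gorU* is transcribed.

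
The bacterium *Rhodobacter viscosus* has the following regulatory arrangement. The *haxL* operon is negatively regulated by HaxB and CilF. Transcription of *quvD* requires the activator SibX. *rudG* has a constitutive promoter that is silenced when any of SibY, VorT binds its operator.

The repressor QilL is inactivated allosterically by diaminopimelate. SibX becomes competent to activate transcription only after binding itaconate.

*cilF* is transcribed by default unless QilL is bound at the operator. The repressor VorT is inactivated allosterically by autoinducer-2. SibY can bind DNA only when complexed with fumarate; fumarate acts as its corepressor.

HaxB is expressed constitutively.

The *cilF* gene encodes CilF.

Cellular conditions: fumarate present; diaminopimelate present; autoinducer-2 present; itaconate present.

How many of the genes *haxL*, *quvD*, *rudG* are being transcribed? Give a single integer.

HaxB is produced constitutively and is active.
Diaminopimelate is present, so QilL is inactive.
With no repressor bound, *cilF* is transcribed.
So CilF is produced and active.
With repressor HaxB bound, *haxL* is not transcribed.
→ *haxL* is OFF.
Itaconate is present, so SibX is active.
No repressor is bound and SibX is active, so *quvD* is transcribed.
→ *quvD* is ON.
Fumarate is present, so SibY is active.
Autoinducer-2 is present, so VorT is inactive.
With repressor SibY bound, *rudG* is not transcribed.
→ *rudG* is OFF.
1 of the 3 genes is transcribed.

1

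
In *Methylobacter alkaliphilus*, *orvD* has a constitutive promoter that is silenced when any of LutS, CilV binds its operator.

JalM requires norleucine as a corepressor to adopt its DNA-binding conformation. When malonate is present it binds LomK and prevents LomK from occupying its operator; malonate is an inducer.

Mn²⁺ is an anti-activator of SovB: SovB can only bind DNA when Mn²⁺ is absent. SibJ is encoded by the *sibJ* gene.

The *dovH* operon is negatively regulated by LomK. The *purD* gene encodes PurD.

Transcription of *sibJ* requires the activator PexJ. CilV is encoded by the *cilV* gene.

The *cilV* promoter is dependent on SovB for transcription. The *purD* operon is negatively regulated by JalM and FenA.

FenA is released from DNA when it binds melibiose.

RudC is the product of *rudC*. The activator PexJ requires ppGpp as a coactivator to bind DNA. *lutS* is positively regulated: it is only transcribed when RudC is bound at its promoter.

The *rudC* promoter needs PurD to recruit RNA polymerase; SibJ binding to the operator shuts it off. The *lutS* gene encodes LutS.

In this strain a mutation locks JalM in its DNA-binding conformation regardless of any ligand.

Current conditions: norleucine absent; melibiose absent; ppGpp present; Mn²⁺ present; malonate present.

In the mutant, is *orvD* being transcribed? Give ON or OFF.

ON

ppGpp is present, so PexJ is active.
No repressor is bound and PexJ is active, so *sibJ* is transcribed.
So SibJ is produced and active.
JalM is constitutively active in this strain.
Melibiose is absent, so FenA is active.
With repressor JalM bound, *purD* is not transcribed.
So PurD is not produced.
With repressor SibJ bound, *rudC* is not transcribed.
So RudC is not produced.
Required activator RudC is absent, so *lutS* is not transcribed.
So LutS is not produced.
Mn²⁺ is present, so SovB is inactive.
Required activator SovB is absent, so *cilV* is not transcribed.
So CilV is not produced.
With no repressor bound, *orvD* is transcribed.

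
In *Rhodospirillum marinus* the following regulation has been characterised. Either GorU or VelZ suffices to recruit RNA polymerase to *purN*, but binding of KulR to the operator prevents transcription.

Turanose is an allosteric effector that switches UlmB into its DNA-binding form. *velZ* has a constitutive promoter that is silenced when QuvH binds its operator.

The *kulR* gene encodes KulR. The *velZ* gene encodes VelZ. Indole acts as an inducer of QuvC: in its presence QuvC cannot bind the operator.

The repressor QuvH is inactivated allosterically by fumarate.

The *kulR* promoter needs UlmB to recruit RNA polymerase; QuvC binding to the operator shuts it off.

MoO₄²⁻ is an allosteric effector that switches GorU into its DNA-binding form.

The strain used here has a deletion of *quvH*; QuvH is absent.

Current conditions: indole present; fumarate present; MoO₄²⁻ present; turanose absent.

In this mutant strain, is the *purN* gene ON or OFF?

ON

MoO₄²⁻ is present, so GorU is active.
Indole is present, so QuvC is inactive.
Turanose is absent, so UlmB is inactive.
Required activator UlmB is absent, so *kulR* is not transcribed.
So KulR is not produced.
QuvH is non-functional in this strain, so it has no effect.
With no repressor bound, *velZ* is transcribed.
So VelZ is produced and active.
Activator GorU is present, so *purN* is transcribed.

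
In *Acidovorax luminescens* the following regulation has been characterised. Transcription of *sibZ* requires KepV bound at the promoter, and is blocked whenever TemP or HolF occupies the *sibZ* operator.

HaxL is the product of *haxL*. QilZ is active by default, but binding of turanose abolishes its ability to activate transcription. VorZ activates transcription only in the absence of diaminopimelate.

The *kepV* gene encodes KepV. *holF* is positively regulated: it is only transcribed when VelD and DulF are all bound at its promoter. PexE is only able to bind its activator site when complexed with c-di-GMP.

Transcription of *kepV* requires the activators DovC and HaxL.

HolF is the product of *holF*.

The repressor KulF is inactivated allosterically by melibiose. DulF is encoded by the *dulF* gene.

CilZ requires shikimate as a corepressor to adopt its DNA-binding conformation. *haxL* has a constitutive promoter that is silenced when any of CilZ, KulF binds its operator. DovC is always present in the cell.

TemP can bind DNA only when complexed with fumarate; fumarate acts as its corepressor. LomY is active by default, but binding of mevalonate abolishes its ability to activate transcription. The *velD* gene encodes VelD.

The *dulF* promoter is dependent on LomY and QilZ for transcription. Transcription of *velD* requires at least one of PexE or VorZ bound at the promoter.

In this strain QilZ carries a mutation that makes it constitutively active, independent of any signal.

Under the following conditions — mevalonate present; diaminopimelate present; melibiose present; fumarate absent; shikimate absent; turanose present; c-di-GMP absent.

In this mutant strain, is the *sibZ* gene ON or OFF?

ON

Fumarate is absent, so TemP is inactive.
DovC is produced constitutively and is active.
Shikimate is absent, so CilZ is inactive.
Melibiose is present, so KulF is inactive.
With no repressor bound, *haxL* is transcribed.
So HaxL is produced and active.
No repressor is bound and DovC and HaxL are active, so *kepV* is transcribed.
So KepV is produced and active.
c-di-GMP is absent, so PexE is inactive.
Diaminopimelate is present, so VorZ is inactive.
No activator is available at the *velD* promoter, so *velD* is not transcribed.
So VelD is not produced.
Mevalonate is present, so LomY is inactive.
QilZ is constitutively active in this strain.
Required activator LomY is absent, so *dulF* is not transcribed.
So DulF is not produced.
Required activator VelD is absent, so *holF* is not transcribed.
So HolF is not produced.
No repressor is bound and KepV is active, so *sibZ* is transcribed.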